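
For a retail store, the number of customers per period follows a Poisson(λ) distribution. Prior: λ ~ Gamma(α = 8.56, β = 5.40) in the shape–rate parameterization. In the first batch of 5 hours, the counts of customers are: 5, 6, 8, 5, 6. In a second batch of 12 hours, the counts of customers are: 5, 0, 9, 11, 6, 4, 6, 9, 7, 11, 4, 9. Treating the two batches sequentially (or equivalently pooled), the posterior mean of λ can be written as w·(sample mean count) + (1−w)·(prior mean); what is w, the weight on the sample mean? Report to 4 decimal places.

With a Gamma(shape α, rate β) prior, the Poisson likelihood is conjugate: the posterior is Gamma(α + ΣXᵢ, β + n).
Total number of hours: n = 5 + 12 = 17.
Posterior mean = (α₀+S)/(β₀+n) = [n/(β₀+n)]·(S/n) + [β₀/(β₀+n)]·(α₀/β₀), so only n and β₀ enter the weight.
Weight on data w = n/(β₀+n) = 17/(5.40+17) = 17/22.40 = 0.7589.

0.7589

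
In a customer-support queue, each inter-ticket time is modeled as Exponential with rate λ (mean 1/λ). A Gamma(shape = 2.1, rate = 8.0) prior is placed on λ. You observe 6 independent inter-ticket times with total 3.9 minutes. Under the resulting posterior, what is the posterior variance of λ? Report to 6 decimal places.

With a Gamma(shape α, rate β) prior on the exponential rate λ, the posterior after n observations with total T = Σxᵢ is Gamma(α+n, β+T).
Posterior: Gamma(2.1+6, 8.0+3.9) = Gamma(8.1, 11.9).
Var = α/β² = 0.057199.

0.057199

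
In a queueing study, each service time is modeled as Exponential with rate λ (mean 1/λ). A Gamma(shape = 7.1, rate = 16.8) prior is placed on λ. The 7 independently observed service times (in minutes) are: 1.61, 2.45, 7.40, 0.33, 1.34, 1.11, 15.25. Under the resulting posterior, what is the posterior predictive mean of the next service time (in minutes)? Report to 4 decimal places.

3.5336

With a Gamma(shape α, rate β) prior on the exponential rate λ, the posterior after n observations with total T = Σxᵢ is Gamma(α+n, β+T).
Sum of observations T = 29.49 minutes; n = 7.
Posterior: Gamma(7.1+7, 16.8+29.49) = Gamma(14.1, 46.29).
The predictive distribution for the next observation is Lomax; its mean is β/(α−1) = 46.29/13.1 = 3.5336.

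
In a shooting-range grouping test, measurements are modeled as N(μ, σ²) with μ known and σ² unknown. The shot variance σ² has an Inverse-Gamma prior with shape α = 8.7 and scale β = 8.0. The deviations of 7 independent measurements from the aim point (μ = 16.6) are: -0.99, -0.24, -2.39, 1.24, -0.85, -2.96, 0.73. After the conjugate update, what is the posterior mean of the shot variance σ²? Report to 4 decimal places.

1.5314

With known mean μ and an Inverse-Gamma(α, β) prior on σ², the Normal likelihood is conjugate: posterior is Inv-Gamma(α + n/2, β + Σ(xᵢ−μ)²/2).
Σ(xᵢ−μ)² = (-0.99)² + (-0.24)² + (-2.39)² + (1.24)² + (-0.85)² + (-2.96)² + (0.73)² = 18.3044.
Posterior: Inv-Gamma(8.7 + 7/2, 8.0 + 18.3044/2) = Inv-Gamma(12.20, 17.15220).
E[σ²|data] = β/(α−1) = 17.15220/11.20 = 1.5314.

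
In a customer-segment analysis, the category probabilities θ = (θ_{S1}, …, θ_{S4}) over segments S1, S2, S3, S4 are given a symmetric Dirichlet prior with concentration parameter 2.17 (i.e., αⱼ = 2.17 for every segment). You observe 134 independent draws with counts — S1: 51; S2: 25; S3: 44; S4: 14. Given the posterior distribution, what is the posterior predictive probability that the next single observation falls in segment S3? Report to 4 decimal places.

The Dirichlet prior is conjugate to the Multinomial likelihood: each posterior αⱼ = prior αⱼ + observed count nⱼ.
Posterior concentration: (53.17, 27.17, 46.17, 16.17), total = 142.68.
P(next = S3 | data) = α_{S3}/Σα = 0.3236.

0.3236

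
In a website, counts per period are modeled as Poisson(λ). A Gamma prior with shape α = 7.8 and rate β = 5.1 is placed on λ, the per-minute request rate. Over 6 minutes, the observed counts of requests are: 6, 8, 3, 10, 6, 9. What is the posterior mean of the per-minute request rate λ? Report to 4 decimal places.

With a Gamma(shape α, rate β) prior, the Poisson likelihood is conjugate: the posterior is Gamma(α + ΣXᵢ, β + n).
Sum of counts S = 42 over n = 6 minutes.
Posterior: Gamma(α+S, β+n) = Gamma(7.8+42, 5.1+6) = Gamma(49.8, 11.1).
Posterior mean = α/β = 49.8/11.1 = 4.4865.

4.4865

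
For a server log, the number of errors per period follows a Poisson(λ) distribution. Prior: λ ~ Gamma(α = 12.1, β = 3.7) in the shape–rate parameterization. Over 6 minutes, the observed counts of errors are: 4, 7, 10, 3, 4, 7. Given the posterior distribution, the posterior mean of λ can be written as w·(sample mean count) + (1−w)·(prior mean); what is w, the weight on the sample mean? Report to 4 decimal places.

With a Gamma(shape α, rate β) prior, the Poisson likelihood is conjugate: the posterior is Gamma(α + ΣXᵢ, β + n).
Posterior mean = (α₀+S)/(β₀+n) = [n/(β₀+n)]·(S/n) + [β₀/(β₀+n)]·(α₀/β₀), so only n and β₀ enter the weight.
Weight on data w = n/(β₀+n) = 6/(3.7+6) = 6/9.7 = 0.6186.

0.6186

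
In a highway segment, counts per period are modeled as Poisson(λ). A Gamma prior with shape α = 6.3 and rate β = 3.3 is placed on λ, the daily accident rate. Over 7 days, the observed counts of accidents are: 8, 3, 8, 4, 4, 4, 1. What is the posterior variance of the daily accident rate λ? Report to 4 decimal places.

With a Gamma(shape α, rate β) prior, the Poisson likelihood is conjugate: the posterior is Gamma(α + ΣXᵢ, β + n).
Sum of counts S = 32 over n = 7 days.
Posterior: Gamma(α+S, β+n) = Gamma(6.3+32, 3.3+7) = Gamma(38.3, 10.3).
Var = α/β² = 38.3/10.3² = 0.3610.

0.3610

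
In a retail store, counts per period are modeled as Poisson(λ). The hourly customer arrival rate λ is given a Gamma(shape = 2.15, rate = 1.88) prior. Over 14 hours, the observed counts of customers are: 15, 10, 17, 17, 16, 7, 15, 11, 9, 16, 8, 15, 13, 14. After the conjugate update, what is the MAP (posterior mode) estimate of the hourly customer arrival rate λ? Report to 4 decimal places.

11.5963

With a Gamma(shape α, rate β) prior, the Poisson likelihood is conjugate: the posterior is Gamma(α + ΣXᵢ, β + n).
Sum of counts S = 183 over n = 14 hours.
Posterior: Gamma(α+S, β+n) = Gamma(2.15+183, 1.88+14) = Gamma(185.15, 15.88).
Mode of Gamma(α,β) for α≥1 is (α−1)/β = 184.15/15.88 = 11.5963.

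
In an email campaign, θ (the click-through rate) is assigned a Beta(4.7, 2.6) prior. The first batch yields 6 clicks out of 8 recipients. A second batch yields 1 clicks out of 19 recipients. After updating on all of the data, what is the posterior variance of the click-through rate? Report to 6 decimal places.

The Beta prior is conjugate to a Binomial/Bernoulli likelihood; the update adds successes to α and failures to β.
After batch 1: Beta(4.7+6, 2.6+2) = Beta(10.7, 4.6).
After batch 2: Beta(10.7+1, 4.6+18) = Beta(11.7, 22.6).
Var = αβ/((α+β)²(α+β+1)) = 11.7·22.6/(34.3²·35.3) = 0.006367.

0.006367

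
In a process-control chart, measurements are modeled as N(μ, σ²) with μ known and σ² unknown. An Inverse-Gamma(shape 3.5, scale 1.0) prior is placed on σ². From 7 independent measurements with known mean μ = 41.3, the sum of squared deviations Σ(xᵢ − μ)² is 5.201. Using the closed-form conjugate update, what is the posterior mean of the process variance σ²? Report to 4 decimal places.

With known mean μ and an Inverse-Gamma(α, β) prior on σ², the Normal likelihood is conjugate: posterior is Inv-Gamma(α + n/2, β + Σ(xᵢ−μ)²/2).
Posterior: Inv-Gamma(3.5 + 7/2, 1.0 + 5.201/2) = Inv-Gamma(7.00, 3.6005).
E[σ²|data] = β/(α−1) = 3.6005/6.00 = 0.6001.

0.6001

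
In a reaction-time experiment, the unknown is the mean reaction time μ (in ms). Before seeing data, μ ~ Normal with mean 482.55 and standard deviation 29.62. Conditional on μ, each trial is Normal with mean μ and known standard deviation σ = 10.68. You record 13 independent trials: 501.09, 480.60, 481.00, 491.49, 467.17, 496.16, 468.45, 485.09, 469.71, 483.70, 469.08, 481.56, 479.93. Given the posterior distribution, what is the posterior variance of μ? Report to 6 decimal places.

8.687153

For Normal data with known variance σ², a Normal(μ₀, σ₀²) prior on μ is conjugate. Posterior precision = 1/σ₀² + n/σ²; posterior mean is the precision-weighted average of μ₀ and x̄.
σ₀² = 29.62² = 877.3444, σ² = 10.68² = 114.0624; σ² + n·σ₀² = 114.0624 + 13·877.3444 = 11519.5396.
Posterior precision = 1/σ₀² + n/σ² = 1/877.3444 + 13/114.0624 = (σ² + n·σ₀²)/(σ₀²σ²) = 11519.5396/(877.3444·114.0624); posterior variance σₙ² = σ₀²σ²/(σ² + n·σ₀²) = 877.3444·114.0624/11519.5396 = 8.687153.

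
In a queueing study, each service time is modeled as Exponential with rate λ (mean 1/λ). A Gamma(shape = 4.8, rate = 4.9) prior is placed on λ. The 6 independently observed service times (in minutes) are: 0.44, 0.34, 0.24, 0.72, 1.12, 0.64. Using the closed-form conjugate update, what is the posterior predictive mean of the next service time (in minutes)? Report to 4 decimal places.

0.8571

With a Gamma(shape α, rate β) prior on the exponential rate λ, the posterior after n observations with total T = Σxᵢ is Gamma(α+n, β+T).
Sum of observations T = 3.50 minutes; n = 6.
Posterior: Gamma(4.8+6, 4.9+3.50) = Gamma(10.8, 8.40).
The predictive distribution for the next observation is Lomax; its mean is β/(α−1) = 8.40/9.8 = 0.8571.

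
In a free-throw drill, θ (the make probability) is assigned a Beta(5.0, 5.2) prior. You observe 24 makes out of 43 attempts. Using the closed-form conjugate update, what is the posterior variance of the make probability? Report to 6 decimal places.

0.004575

The Beta prior is conjugate to a Binomial/Bernoulli likelihood; the update adds successes to α and failures to β.
Posterior: Beta(α+k, β+n−k) = Beta(5.0+24, 5.2+19) = Beta(29.0, 24.2).
Var = αβ/((α+β)²(α+β+1)) = 29.0·24.2/(53.2²·54.2) = 0.004575.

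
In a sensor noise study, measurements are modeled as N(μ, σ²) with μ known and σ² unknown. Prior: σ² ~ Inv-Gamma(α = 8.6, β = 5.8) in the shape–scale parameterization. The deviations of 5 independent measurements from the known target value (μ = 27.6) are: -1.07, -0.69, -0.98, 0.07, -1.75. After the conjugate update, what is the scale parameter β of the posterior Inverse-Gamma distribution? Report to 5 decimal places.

8.62440

With known mean μ and an Inverse-Gamma(α, β) prior on σ², the Normal likelihood is conjugate: posterior is Inv-Gamma(α + n/2, β + Σ(xᵢ−μ)²/2).
Σ(xᵢ−μ)² = (-1.07)² + (-0.69)² + (-0.98)² + (0.07)² + (-1.75)² = 5.6488.
Posterior: Inv-Gamma(8.6 + 5/2, 5.8 + 5.6488/2) = Inv-Gamma(11.10, 8.62440).
Posterior β = 8.62440.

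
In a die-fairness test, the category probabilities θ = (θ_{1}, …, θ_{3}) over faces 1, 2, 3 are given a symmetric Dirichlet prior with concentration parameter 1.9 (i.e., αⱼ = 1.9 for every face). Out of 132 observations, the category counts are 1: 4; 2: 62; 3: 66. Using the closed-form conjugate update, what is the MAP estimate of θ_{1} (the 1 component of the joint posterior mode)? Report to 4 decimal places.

The Dirichlet prior is conjugate to the Multinomial likelihood: each posterior αⱼ = prior αⱼ + observed count nⱼ.
Posterior concentration: (5.9, 63.9, 67.9), total = 137.7.
Joint mode component: (α_{1}−1)/(Σα−K) = 4.9/134.7 = 0.0364.

0.0364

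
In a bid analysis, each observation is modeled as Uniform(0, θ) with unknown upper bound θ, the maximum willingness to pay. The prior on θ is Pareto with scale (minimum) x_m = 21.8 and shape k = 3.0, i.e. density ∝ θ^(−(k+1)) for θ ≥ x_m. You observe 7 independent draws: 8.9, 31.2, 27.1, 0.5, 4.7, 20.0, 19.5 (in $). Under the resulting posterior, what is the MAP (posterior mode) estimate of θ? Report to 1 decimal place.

31.2

A Pareto(scale x_m, shape k) prior on the upper bound θ of Uniform(0, θ) is conjugate: posterior is Pareto(max(x_m, max xᵢ), k + n).
Sample maximum = 31.2; prior scale x_m = 21.8 → posterior scale = max = 31.2.
Posterior shape = 3.0 + 7 = 10.0.
The Pareto density is decreasing on [x_m, ∞), so the mode is x_m = 31.2.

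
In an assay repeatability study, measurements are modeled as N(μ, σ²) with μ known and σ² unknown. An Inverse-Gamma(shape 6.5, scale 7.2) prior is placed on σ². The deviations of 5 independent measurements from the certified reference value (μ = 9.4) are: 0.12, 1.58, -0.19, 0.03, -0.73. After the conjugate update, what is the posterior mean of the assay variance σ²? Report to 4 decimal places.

With known mean μ and an Inverse-Gamma(α, β) prior on σ², the Normal likelihood is conjugate: posterior is Inv-Gamma(α + n/2, β + Σ(xᵢ−μ)²/2).
Σ(xᵢ−μ)² = (0.12)² + (1.58)² + (-0.19)² + (0.03)² + (-0.73)² = 3.0807.
Posterior: Inv-Gamma(6.5 + 5/2, 7.2 + 3.0807/2) = Inv-Gamma(9.00, 8.74035).
E[σ²|data] = β/(α−1) = 8.74035/8.00 = 1.0925.

1.0925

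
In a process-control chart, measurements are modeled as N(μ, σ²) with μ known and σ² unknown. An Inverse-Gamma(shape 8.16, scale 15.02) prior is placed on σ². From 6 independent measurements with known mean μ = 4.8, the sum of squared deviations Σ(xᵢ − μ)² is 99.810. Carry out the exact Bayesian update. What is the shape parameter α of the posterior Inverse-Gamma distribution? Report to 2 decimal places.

With known mean μ and an Inverse-Gamma(α, β) prior on σ², the Normal likelihood is conjugate: posterior is Inv-Gamma(α + n/2, β + Σ(xᵢ−μ)²/2).
Posterior: Inv-Gamma(8.16 + 6/2, 15.02 + 99.810/2) = Inv-Gamma(11.16, 64.9250).
Posterior α = 11.16.

11.16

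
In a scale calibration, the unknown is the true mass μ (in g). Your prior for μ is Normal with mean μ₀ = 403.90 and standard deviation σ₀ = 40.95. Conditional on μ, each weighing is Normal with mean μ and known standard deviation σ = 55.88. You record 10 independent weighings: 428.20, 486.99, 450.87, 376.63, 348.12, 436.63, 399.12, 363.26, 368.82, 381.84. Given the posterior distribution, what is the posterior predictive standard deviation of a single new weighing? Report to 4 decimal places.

58.1877

For Normal data with known variance σ², a Normal(μ₀, σ₀²) prior on μ is conjugate. Posterior precision = 1/σ₀² + n/σ²; posterior mean is the precision-weighted average of μ₀ and x̄.
σ₀² = 40.95² = 1676.9025, σ² = 55.88² = 3122.5744; σ² + n·σ₀² = 3122.5744 + 10·1676.9025 = 19891.5994.
Posterior precision = 1/σ₀² + n/σ² = 1/1676.9025 + 10/3122.5744 = (σ² + n·σ₀²)/(σ₀²σ²) = 19891.5994/(1676.9025·3122.5744); posterior variance σₙ² = σ₀²σ²/(σ² + n·σ₀²) = 1676.9025·3122.5744/19891.5994 = 263.239406.
Predictive variance for one new observation = σₙ² + σ² = 1676.9025·3122.5744/19891.5994 + 3122.5744 = σ²·(σ₀² + 19891.5994)/19891.5994 = 3122.5744·21568.5019/19891.5994 = 3385.813806; SD = √(3122.5744·21568.5019/19891.5994) = 58.1877.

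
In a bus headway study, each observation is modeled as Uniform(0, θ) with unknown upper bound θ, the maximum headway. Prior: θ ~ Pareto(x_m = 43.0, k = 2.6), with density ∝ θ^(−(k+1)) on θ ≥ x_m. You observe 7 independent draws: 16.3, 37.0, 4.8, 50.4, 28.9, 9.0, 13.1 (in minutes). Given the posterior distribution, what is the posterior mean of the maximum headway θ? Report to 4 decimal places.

56.2605

A Pareto(scale x_m, shape k) prior on the upper bound θ of Uniform(0, θ) is conjugate: posterior is Pareto(max(x_m, max xᵢ), k + n).
Sample maximum = 50.4; prior scale x_m = 43.0 → posterior scale = max = 50.4.
Posterior shape = 2.6 + 7 = 9.6.
E[θ|data] = k·x_m/(k−1) = 9.6·50.4/8.6 = 56.2605.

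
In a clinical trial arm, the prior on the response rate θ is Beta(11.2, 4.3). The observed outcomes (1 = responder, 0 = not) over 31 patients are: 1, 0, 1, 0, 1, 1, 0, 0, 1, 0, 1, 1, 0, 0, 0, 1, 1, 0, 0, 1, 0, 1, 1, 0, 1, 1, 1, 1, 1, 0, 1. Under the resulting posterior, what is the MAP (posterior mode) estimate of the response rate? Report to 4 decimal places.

0.6337

The Beta prior is conjugate to a Binomial/Bernoulli likelihood; the update adds successes to α and failures to β.
Posterior: Beta(α+k, β+n−k) = Beta(11.2+18, 4.3+13) = Beta(29.2, 17.3).
Mode of Beta(a,b) for a,b>1 is (a−1)/(a+b−2) = 28.2/44.5 = 0.6337.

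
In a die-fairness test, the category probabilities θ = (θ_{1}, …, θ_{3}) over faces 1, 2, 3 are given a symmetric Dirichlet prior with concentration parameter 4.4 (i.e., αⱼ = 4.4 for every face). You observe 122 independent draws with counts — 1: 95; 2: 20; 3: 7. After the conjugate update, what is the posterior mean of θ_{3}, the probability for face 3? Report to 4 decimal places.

0.0843

The Dirichlet prior is conjugate to the Multinomial likelihood: each posterior αⱼ = prior αⱼ + observed count nⱼ.
Posterior concentration: (99.4, 24.4, 11.4), total = 135.2.
E[θ_{3}|data] = α_{3}/Σα = 11.4/135.2 = 0.0843.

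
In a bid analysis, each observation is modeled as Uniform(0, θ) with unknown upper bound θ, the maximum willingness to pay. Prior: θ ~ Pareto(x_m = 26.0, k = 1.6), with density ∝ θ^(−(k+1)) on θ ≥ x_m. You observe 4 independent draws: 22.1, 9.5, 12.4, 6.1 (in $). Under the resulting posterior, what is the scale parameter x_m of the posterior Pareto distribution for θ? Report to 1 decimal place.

26.0

A Pareto(scale x_m, shape k) prior on the upper bound θ of Uniform(0, θ) is conjugate: posterior is Pareto(max(x_m, max xᵢ), k + n).
Sample maximum = 22.1; prior scale x_m = 26.0 → posterior scale = max = 26.0.
Posterior shape = 1.6 + 4 = 5.6.
Posterior scale x_m = 26.0.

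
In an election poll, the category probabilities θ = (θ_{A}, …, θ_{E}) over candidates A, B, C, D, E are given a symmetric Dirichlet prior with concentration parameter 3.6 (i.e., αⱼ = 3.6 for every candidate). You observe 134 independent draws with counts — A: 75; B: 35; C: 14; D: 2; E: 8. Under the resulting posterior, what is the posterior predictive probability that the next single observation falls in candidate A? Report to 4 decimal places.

The Dirichlet prior is conjugate to the Multinomial likelihood: each posterior αⱼ = prior αⱼ + observed count nⱼ.
Posterior concentration: (78.6, 38.6, 17.6, 5.6, 11.6), total = 152.0.
P(next = A | data) = α_{A}/Σα = 0.5171.

0.5171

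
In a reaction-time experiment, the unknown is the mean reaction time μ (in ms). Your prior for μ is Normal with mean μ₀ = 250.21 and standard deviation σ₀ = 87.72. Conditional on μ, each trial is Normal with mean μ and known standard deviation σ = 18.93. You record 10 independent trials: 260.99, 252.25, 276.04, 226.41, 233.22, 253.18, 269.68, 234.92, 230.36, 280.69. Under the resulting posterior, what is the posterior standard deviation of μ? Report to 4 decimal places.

5.9723

For Normal data with known variance σ², a Normal(μ₀, σ₀²) prior on μ is conjugate. Posterior precision = 1/σ₀² + n/σ²; posterior mean is the precision-weighted average of μ₀ and x̄.
σ₀² = 87.72² = 7694.7984, σ² = 18.93² = 358.3449; σ² + n·σ₀² = 358.3449 + 10·7694.7984 = 77306.3289.
Posterior precision = 1/σ₀² + n/σ² = 1/7694.7984 + 10/358.3449 = (σ² + n·σ₀²)/(σ₀²σ²) = 77306.3289/(7694.7984·358.3449); posterior variance σₙ² = σ₀²σ²/(σ² + n·σ₀²) = 7694.7984·358.3449/77306.3289 = 35.668383.
Posterior SD = √σₙ² = √(7694.7984·358.3449/77306.3289) = 5.9723.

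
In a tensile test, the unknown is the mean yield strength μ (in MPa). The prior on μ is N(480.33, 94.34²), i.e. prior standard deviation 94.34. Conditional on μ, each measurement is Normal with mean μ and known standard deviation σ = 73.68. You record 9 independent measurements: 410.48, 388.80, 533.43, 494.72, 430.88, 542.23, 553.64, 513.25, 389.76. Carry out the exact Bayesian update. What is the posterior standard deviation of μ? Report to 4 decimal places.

23.7678

For Normal data with known variance σ², a Normal(μ₀, σ₀²) prior on μ is conjugate. Posterior precision = 1/σ₀² + n/σ²; posterior mean is the precision-weighted average of μ₀ and x̄.
σ₀² = 94.34² = 8900.0356, σ² = 73.68² = 5428.7424; σ² + n·σ₀² = 5428.7424 + 9·8900.0356 = 85529.0628.
Posterior precision = 1/σ₀² + n/σ² = 1/8900.0356 + 9/5428.7424 = (σ² + n·σ₀²)/(σ₀²σ²) = 85529.0628/(8900.0356·5428.7424); posterior variance σₙ² = σ₀²σ²/(σ² + n·σ₀²) = 8900.0356·5428.7424/85529.0628 = 564.907402.
Posterior SD = √σₙ² = √(8900.0356·5428.7424/85529.0628) = 23.7678.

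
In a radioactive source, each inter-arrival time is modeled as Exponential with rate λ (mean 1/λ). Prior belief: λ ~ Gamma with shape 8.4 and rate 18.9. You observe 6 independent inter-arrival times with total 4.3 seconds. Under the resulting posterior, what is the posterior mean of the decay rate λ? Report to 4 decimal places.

With a Gamma(shape α, rate β) prior on the exponential rate λ, the posterior after n observations with total T = Σxᵢ is Gamma(α+n, β+T).
Posterior: Gamma(8.4+6, 18.9+4.3) = Gamma(14.4, 23.2).
Posterior mean of λ = α/β = 14.4/23.2 = 0.6207.

0.6207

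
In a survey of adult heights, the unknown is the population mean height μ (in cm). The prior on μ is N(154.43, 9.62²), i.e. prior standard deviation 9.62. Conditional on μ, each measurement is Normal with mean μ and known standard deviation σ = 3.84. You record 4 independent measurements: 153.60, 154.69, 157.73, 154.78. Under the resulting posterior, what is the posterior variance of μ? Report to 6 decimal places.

For Normal data with known variance σ², a Normal(μ₀, σ₀²) prior on μ is conjugate. Posterior precision = 1/σ₀² + n/σ²; posterior mean is the precision-weighted average of μ₀ and x̄.
σ₀² = 9.62² = 92.5444, σ² = 3.84² = 14.7456; σ² + n·σ₀² = 14.7456 + 4·92.5444 = 384.9232.
Posterior precision = 1/σ₀² + n/σ² = 1/92.5444 + 4/14.7456 = (σ² + n·σ₀²)/(σ₀²σ²) = 384.9232/(92.5444·14.7456); posterior variance σₙ² = σ₀²σ²/(σ² + n·σ₀²) = 92.5444·14.7456/384.9232 = 3.545182.

3.545182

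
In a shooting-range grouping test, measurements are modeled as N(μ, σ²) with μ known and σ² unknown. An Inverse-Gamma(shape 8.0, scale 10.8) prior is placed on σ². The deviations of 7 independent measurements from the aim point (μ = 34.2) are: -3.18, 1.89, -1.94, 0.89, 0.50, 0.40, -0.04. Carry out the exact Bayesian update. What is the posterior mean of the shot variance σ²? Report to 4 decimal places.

1.9168

With known mean μ and an Inverse-Gamma(α, β) prior on σ², the Normal likelihood is conjugate: posterior is Inv-Gamma(α + n/2, β + Σ(xᵢ−μ)²/2).
Σ(xᵢ−μ)² = (-3.18)² + (1.89)² + (-1.94)² + (0.89)² + (0.50)² + (0.40)² + (-0.04)² = 18.6518.
Posterior: Inv-Gamma(8.0 + 7/2, 10.8 + 18.6518/2) = Inv-Gamma(11.50, 20.12590).
E[σ²|data] = β/(α−1) = 20.12590/10.50 = 1.9168.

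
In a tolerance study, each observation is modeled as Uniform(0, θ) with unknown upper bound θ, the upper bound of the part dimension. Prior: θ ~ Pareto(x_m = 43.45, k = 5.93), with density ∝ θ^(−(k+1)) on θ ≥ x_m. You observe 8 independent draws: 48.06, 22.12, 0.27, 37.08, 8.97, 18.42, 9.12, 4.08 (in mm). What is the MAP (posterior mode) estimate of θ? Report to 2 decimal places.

A Pareto(scale x_m, shape k) prior on the upper bound θ of Uniform(0, θ) is conjugate: posterior is Pareto(max(x_m, max xᵢ), k + n).
Sample maximum = 48.06; prior scale x_m = 43.45 → posterior scale = max = 48.06.
Posterior shape = 5.93 + 8 = 13.93.
The Pareto density is decreasing on [x_m, ∞), so the mode is x_m = 48.06.

48.06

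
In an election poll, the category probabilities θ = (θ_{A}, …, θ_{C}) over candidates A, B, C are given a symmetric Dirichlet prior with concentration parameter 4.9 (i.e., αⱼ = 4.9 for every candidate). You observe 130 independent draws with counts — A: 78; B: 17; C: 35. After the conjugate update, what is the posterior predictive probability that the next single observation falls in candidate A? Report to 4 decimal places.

The Dirichlet prior is conjugate to the Multinomial likelihood: each posterior αⱼ = prior αⱼ + observed count nⱼ.
Posterior concentration: (82.9, 21.9, 39.9), total = 144.7.
P(next = A | data) = α_{A}/Σα = 0.5729.

0.5729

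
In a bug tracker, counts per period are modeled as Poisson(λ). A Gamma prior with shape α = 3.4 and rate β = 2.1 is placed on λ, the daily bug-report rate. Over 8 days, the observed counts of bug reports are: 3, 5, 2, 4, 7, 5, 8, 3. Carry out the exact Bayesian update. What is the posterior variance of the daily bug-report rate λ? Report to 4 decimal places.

With a Gamma(shape α, rate β) prior, the Poisson likelihood is conjugate: the posterior is Gamma(α + ΣXᵢ, β + n).
Sum of counts S = 37 over n = 8 days.
Posterior: Gamma(α+S, β+n) = Gamma(3.4+37, 2.1+8) = Gamma(40.4, 10.1).
Var = α/β² = 40.4/10.1² = 0.3960.

0.3960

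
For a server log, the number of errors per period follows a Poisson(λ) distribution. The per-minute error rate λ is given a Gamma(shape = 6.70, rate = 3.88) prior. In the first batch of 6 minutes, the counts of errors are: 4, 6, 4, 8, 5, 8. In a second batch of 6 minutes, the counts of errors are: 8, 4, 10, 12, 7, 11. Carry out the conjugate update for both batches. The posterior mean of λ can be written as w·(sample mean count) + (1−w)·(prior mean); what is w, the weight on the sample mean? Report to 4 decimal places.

0.7557

With a Gamma(shape α, rate β) prior, the Poisson likelihood is conjugate: the posterior is Gamma(α + ΣXᵢ, β + n).
Total number of minutes: n = 6 + 6 = 12.
Posterior mean = (α₀+S)/(β₀+n) = [n/(β₀+n)]·(S/n) + [β₀/(β₀+n)]·(α₀/β₀), so only n and β₀ enter the weight.
Weight on data w = n/(β₀+n) = 12/(3.88+12) = 12/15.88 = 0.7557.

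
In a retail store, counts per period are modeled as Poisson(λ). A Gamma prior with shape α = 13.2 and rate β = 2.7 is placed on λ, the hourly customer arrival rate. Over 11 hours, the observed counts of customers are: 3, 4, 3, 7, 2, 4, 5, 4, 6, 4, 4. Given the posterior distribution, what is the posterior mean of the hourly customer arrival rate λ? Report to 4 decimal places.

4.3212

With a Gamma(shape α, rate β) prior, the Poisson likelihood is conjugate: the posterior is Gamma(α + ΣXᵢ, β + n).
Sum of counts S = 46 over n = 11 hours.
Posterior: Gamma(α+S, β+n) = Gamma(13.2+46, 2.7+11) = Gamma(59.2, 13.7).
Posterior mean = α/β = 59.2/13.7 = 4.3212.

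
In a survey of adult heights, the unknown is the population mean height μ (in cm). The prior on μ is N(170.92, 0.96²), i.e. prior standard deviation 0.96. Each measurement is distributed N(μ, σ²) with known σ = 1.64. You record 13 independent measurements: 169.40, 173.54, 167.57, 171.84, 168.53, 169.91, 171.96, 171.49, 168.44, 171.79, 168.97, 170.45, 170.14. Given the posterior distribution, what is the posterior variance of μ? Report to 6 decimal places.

For Normal data with known variance σ², a Normal(μ₀, σ₀²) prior on μ is conjugate. Posterior precision = 1/σ₀² + n/σ²; posterior mean is the precision-weighted average of μ₀ and x̄.
σ₀² = 0.96² = 0.9216, σ² = 1.64² = 2.6896; σ² + n·σ₀² = 2.6896 + 13·0.9216 = 14.6704.
Posterior precision = 1/σ₀² + n/σ² = 1/0.9216 + 13/2.6896 = (σ² + n·σ₀²)/(σ₀²σ²) = 14.6704/(0.9216·2.6896); posterior variance σₙ² = σ₀²σ²/(σ² + n·σ₀²) = 0.9216·2.6896/14.6704 = 0.168962.

0.168962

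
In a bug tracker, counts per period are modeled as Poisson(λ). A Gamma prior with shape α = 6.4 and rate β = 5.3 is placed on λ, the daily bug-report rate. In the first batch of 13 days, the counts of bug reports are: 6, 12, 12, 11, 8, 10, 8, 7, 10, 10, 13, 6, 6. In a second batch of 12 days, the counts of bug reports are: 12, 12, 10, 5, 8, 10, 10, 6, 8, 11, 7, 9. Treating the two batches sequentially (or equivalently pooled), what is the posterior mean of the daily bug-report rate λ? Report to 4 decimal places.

With a Gamma(shape α, rate β) prior, the Poisson likelihood is conjugate: the posterior is Gamma(α + ΣXᵢ, β + n).
Batch 1: sum of counts S = 119 over n = 13 days.
After batch 1: Gamma(α+S, β+n) = Gamma(6.4+119, 5.3+13) = Gamma(125.4, 18.3).
Batch 2: sum of counts S = 108 over n = 12 days.
After batch 2: Gamma(α+S, β+n) = Gamma(125.4+108, 18.3+12) = Gamma(233.4, 30.3).
Posterior mean = α/β = 233.4/30.3 = 7.7030.

7.7030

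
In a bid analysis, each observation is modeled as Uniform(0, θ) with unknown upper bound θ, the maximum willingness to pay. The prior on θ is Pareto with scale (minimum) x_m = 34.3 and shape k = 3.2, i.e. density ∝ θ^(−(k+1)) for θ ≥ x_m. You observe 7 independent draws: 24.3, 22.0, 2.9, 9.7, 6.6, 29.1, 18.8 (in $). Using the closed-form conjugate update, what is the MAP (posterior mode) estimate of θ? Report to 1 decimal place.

A Pareto(scale x_m, shape k) prior on the upper bound θ of Uniform(0, θ) is conjugate: posterior is Pareto(max(x_m, max xᵢ), k + n).
Sample maximum = 29.1; prior scale x_m = 34.3 → posterior scale = max = 34.3.
Posterior shape = 3.2 + 7 = 10.2.
The Pareto density is decreasing on [x_m, ∞), so the mode is x_m = 34.3.

34.3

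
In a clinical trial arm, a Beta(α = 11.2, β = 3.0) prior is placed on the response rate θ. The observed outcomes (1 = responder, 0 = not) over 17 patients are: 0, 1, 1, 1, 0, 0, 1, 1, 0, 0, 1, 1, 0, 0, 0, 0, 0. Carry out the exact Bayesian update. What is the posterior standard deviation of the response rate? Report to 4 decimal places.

0.0869

The Beta prior is conjugate to a Binomial/Bernoulli likelihood; the update adds successes to α and failures to β.
Posterior: Beta(α+k, β+n−k) = Beta(11.2+7, 3.0+10) = Beta(18.2, 13.0).
Var = αβ/((α+β)²(α+β+1)) = 18.2·13.0/(31.2²·32.2) = 0.00754831; SD = √0.00754831 = 0.0869.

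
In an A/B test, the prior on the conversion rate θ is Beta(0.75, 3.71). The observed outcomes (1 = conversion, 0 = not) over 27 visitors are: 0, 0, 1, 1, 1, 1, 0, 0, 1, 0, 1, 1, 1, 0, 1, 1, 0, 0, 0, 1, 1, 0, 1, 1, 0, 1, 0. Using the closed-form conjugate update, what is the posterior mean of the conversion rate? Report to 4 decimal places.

0.5006

The Beta prior is conjugate to a Binomial/Bernoulli likelihood; the update adds successes to α and failures to β.
Posterior: Beta(α+k, β+n−k) = Beta(0.75+15, 3.71+12) = Beta(15.75, 15.71).
Posterior mean = α/(α+β) = 15.75/31.46 = 0.5006.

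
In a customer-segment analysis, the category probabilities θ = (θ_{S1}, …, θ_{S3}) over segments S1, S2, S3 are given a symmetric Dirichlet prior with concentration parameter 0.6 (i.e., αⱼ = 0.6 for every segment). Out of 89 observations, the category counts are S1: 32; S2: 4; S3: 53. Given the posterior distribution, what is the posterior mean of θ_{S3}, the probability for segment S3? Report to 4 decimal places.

The Dirichlet prior is conjugate to the Multinomial likelihood: each posterior αⱼ = prior αⱼ + observed count nⱼ.
Posterior concentration: (32.6, 4.6, 53.6), total = 90.8.
E[θ_{S3}|data] = α_{S3}/Σα = 53.6/90.8 = 0.5903.

0.5903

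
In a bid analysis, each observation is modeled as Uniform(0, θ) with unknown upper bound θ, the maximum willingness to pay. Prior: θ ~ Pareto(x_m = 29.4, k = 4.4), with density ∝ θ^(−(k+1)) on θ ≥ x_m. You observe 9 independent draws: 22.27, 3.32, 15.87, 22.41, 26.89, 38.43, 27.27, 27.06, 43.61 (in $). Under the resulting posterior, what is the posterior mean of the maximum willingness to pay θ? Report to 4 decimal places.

A Pareto(scale x_m, shape k) prior on the upper bound θ of Uniform(0, θ) is conjugate: posterior is Pareto(max(x_m, max xᵢ), k + n).
Sample maximum = 43.61; prior scale x_m = 29.4 → posterior scale = max = 43.61.
Posterior shape = 4.4 + 9 = 13.4.
E[θ|data] = k·x_m/(k−1) = 13.4·43.61/12.4 = 47.1269.

47.1269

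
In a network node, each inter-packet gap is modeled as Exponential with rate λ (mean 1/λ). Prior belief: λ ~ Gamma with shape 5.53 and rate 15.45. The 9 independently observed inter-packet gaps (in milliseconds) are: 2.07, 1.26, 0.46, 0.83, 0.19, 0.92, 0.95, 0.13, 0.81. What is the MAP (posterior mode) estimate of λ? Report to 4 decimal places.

With a Gamma(shape α, rate β) prior on the exponential rate λ, the posterior after n observations with total T = Σxᵢ is Gamma(α+n, β+T).
Sum of observations T = 7.62 milliseconds; n = 9.
Posterior: Gamma(5.53+9, 15.45+7.62) = Gamma(14.53, 23.07).
Mode = (α−1)/β = 0.5865.

0.5865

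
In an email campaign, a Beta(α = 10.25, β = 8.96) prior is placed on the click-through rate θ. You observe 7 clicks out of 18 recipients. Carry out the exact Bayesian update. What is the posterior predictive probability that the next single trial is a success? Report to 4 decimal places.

0.4636

The Beta prior is conjugate to a Binomial/Bernoulli likelihood; the update adds successes to α and failures to β.
Posterior: Beta(α+k, β+n−k) = Beta(10.25+7, 8.96+11) = Beta(17.25, 19.96).
For a single future Bernoulli trial, P(success | data) = α/(α+β) = 0.4636.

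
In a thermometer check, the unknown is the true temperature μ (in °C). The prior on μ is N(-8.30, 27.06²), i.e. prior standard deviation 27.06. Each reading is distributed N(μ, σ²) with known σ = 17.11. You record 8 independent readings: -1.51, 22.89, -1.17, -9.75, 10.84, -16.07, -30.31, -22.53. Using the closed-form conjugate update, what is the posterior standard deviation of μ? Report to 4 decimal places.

For Normal data with known variance σ², a Normal(μ₀, σ₀²) prior on μ is conjugate. Posterior precision = 1/σ₀² + n/σ²; posterior mean is the precision-weighted average of μ₀ and x̄.
σ₀² = 27.06² = 732.2436, σ² = 17.11² = 292.7521; σ² + n·σ₀² = 292.7521 + 8·732.2436 = 6150.7009.
Posterior precision = 1/σ₀² + n/σ² = 1/732.2436 + 8/292.7521 = (σ² + n·σ₀²)/(σ₀²σ²) = 6150.7009/(732.2436·292.7521); posterior variance σₙ² = σ₀²σ²/(σ² + n·σ₀²) = 732.2436·292.7521/6150.7009 = 34.852264.
Posterior SD = √σₙ² = √(732.2436·292.7521/6150.7009) = 5.9036.

5.9036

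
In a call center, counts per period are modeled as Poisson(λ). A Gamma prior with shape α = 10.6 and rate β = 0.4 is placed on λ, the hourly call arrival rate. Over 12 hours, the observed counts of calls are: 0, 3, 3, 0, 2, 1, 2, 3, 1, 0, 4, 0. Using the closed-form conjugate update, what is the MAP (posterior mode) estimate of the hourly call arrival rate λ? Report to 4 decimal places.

2.3065

With a Gamma(shape α, rate β) prior, the Poisson likelihood is conjugate: the posterior is Gamma(α + ΣXᵢ, β + n).
Sum of counts S = 19 over n = 12 hours.
Posterior: Gamma(α+S, β+n) = Gamma(10.6+19, 0.4+12) = Gamma(29.6, 12.4).
Mode of Gamma(α,β) for α≥1 is (α−1)/β = 28.6/12.4 = 2.3065.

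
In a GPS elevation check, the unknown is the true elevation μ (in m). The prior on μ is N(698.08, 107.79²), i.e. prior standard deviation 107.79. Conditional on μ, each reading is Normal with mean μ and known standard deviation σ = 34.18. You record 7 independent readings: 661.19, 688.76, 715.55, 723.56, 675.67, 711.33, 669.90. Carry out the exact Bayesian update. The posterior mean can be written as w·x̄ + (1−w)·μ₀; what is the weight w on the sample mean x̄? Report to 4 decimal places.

For Normal data with known variance σ², a Normal(μ₀, σ₀²) prior on μ is conjugate. Posterior precision = 1/σ₀² + n/σ²; posterior mean is the precision-weighted average of μ₀ and x̄.
σ₀² = 107.79² = 11618.6841, σ² = 34.18² = 1168.2724. Prior precision 1/σ₀² = 1/11618.6841; data precision n/σ² = 7/1168.2724.
w = (n/σ²)/(1/σ₀² + n/σ²) = n·σ₀²/(σ² + n·σ₀²) = 7·11618.6841/(1168.2724 + 7·11618.6841) = 81330.7887/82499.0611 = 0.9858.

0.9858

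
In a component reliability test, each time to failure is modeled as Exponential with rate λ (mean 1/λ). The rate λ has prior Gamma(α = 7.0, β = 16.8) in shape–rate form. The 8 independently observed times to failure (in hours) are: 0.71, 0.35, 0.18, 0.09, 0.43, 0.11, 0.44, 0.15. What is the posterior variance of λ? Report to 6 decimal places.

0.040437

With a Gamma(shape α, rate β) prior on the exponential rate λ, the posterior after n observations with total T = Σxᵢ is Gamma(α+n, β+T).
Sum of observations T = 2.46 hours; n = 8.
Posterior: Gamma(7.0+8, 16.8+2.46) = Gamma(15.0, 19.26).
Var = α/β² = 0.040437.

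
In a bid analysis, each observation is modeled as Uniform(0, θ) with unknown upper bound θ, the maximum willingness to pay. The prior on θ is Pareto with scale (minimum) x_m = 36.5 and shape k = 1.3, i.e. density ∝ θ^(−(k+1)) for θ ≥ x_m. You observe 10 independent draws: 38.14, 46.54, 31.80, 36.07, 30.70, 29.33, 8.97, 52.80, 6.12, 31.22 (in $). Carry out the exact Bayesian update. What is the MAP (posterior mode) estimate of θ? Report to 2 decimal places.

A Pareto(scale x_m, shape k) prior on the upper bound θ of Uniform(0, θ) is conjugate: posterior is Pareto(max(x_m, max xᵢ), k + n).
Sample maximum = 52.80; prior scale x_m = 36.5 → posterior scale = max = 52.80.
Posterior shape = 1.3 + 10 = 11.3.
The Pareto density is decreasing on [x_m, ∞), so the mode is x_m = 52.80.

52.80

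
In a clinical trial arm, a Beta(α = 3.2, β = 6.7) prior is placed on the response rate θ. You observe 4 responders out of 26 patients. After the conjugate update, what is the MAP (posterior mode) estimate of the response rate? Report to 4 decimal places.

0.1829

The Beta prior is conjugate to a Binomial/Bernoulli likelihood; the update adds successes to α and failures to β.
Posterior: Beta(α+k, β+n−k) = Beta(3.2+4, 6.7+22) = Beta(7.2, 28.7).
Mode of Beta(a,b) for a,b>1 is (a−1)/(a+b−2) = 6.2/33.9 = 0.1829.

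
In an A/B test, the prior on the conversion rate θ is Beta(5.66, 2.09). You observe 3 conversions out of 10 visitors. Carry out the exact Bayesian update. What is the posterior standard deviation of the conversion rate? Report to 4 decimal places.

The Beta prior is conjugate to a Binomial/Bernoulli likelihood; the update adds successes to α and failures to β.
Posterior: Beta(α+k, β+n−k) = Beta(5.66+3, 2.09+7) = Beta(8.66, 9.09).
Var = αβ/((α+β)²(α+β+1)) = 8.66·9.09/(17.75²·18.75) = 0.01332551; SD = √0.01332551 = 0.1154.

0.1154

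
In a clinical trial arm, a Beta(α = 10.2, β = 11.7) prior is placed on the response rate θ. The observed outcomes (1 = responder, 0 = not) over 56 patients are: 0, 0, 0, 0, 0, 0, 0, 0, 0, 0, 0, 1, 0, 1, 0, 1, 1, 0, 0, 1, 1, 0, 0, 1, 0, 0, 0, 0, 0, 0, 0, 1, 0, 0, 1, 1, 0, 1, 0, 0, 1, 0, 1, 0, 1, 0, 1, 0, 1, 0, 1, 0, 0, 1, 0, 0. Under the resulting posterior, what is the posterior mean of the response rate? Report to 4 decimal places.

The Beta prior is conjugate to a Binomial/Bernoulli likelihood; the update adds successes to α and failures to β.
Posterior: Beta(α+k, β+n−k) = Beta(10.2+18, 11.7+38) = Beta(28.2, 49.7).
Posterior mean = α/(α+β) = 28.2/77.9 = 0.3620.

0.3620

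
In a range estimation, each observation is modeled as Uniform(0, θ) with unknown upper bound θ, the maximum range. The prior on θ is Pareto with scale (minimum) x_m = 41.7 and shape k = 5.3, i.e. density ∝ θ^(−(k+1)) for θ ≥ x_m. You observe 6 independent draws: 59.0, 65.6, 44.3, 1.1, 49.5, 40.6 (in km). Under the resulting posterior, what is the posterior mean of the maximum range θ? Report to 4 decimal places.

A Pareto(scale x_m, shape k) prior on the upper bound θ of Uniform(0, θ) is conjugate: posterior is Pareto(max(x_m, max xᵢ), k + n).
Sample maximum = 65.6; prior scale x_m = 41.7 → posterior scale = max = 65.6.
Posterior shape = 5.3 + 6 = 11.3.
E[θ|data] = k·x_m/(k−1) = 11.3·65.6/10.3 = 71.9689.

71.9689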